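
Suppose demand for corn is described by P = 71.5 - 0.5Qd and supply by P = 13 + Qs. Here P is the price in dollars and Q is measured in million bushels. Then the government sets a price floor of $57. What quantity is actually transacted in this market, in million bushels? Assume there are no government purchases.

Rearranging demand gives Qd = 143 - 2P; rearranging supply gives Qs = P - 13. Setting quantity demanded equal to quantity supplied, 143 - 2P = P - 13, gives P* = 52 and Q* = 39.
Because the floor (57) lies above the market-clearing price, it is binding.
At P = 57: Qd = 143 - 2·57 = 29 and Qs = 57 - 13 = 44.
The quantity actually transacted is the short side, demand: 29.

29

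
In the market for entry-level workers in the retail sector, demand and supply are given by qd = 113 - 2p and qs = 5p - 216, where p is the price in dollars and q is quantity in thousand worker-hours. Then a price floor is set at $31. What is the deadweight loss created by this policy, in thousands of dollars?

0

Setting quantity demanded equal to quantity supplied, 113 - 2p = 5p - 216, gives p* = 47 and q* = 19.
The floor of 31 is below the equilibrium price 47, so it is not binding; the market clears at p* = 47, q* = 19.
Since the control does not bind, no trades are prevented and deadweight loss is zero.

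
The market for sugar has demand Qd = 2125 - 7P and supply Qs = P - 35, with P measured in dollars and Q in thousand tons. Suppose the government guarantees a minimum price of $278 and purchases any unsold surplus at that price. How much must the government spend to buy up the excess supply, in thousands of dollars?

17792

Setting quantity demanded equal to quantity supplied, 2125 - 7P = P - 35, gives P* = 270 and Q* = 235.
Because the floor (278) lies above the market-clearing price, it is binding.
At P = 278: Qd = 2125 - 7·278 = 179 and Qs = 278 - 35 = 243.
Surplus = Qs - Qd = 64.
Government expenditure = surplus × support price = 64 × 278 = 17792.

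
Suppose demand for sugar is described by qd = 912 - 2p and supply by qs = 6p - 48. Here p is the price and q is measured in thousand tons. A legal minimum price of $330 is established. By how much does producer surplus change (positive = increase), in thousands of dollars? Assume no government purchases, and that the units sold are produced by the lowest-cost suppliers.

38220

Equilibrium: 912 - 2p = 6p - 48, so 960 = 8p and p* = 120, q* = 672.
Because the floor (330) lies above the market-clearing price, it is binding.
At p = 330: qd = 912 - 2·330 = 252 and qs = 6·330 - 48 = 1932.
Producer surplus without the control is ½ · (120 - 8) · 672 = 37632.
With the floor, 252 units are sold at 330. The supply price at q = 252 is 50, so PS = ½ · [(330 - 8) + (330 - 50)] · 252 = 75852.
Change in producer surplus = 75852 - 37632 = 38220.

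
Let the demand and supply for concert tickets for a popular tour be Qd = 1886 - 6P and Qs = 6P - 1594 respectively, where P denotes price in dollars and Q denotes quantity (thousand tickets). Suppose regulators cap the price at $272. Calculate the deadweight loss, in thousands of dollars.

1944

Equilibrium: 1886 - 6P = 6P - 1594, so 3480 = 12P and P* = 290, Q* = 146.
The ceiling of 272 is below the equilibrium price 290, so it binds.
At P = 272: Qd = 1886 - 6·272 = 254 and Qs = 6·272 - 1594 = 38.
Quantity traded falls to 38. At Q = 38 the demand price is (1886 - 38)/6 = 308 and the supply price is (1594 + 38)/6 = 272.
Deadweight loss = ½ · (308 - 272) · (146 - 38) = ½ · 36 · 108 = 1944.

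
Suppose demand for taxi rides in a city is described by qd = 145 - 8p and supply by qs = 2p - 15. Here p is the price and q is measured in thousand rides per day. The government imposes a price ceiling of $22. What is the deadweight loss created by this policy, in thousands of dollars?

0

Setting quantity demanded equal to quantity supplied, 145 - 8p = 2p - 15, gives p* = 16 and q* = 17.
Since 22 is above p* = 16, the ceiling does not bind and the free-market outcome prevails.
Since the control does not bind, no trades are prevented and deadweight loss is zero.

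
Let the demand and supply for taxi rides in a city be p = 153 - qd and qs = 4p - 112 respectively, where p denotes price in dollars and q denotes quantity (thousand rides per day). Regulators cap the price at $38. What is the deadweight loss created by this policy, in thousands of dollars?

2250

Rearranging demand gives qd = 153 - p. In a free market, 153 - p = 4p - 112 gives the equilibrium p* = 53, q* = 100.
The ceiling of 38 is below the equilibrium price 53, so it binds.
At p = 38: qd = 153 - 38 = 115 and qs = 4·38 - 112 = 40.
Quantity traded falls to 40. At q = 40 the demand price is 153 - 40 = 113 and the supply price is (112 + 40)/4 = 38.
Deadweight loss = ½ · (113 - 38) · (100 - 40) = ½ · 75 · 60 = 2250.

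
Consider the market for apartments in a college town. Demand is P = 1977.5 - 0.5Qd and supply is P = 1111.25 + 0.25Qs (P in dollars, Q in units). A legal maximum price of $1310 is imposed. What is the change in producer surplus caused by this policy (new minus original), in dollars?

-87750

Rearranging demand gives Qd = 3955 - 2P; rearranging supply gives Qs = 4P - 4445. Equilibrium: 3955 - 2P = 4P - 4445, so 8400 = 6P and P* = 1400, Q* = 1155.
Because the ceiling (1310) lies below the market-clearing price, it is binding.
At P = 1310: Qd = 3955 - 2·1310 = 1335 and Qs = 4·1310 - 4445 = 795.
Producer surplus without the control is ½ · (1400 - 1111.25) · 1155 = 166753.125.
With the ceiling, producers sell 795 units at 1310, so PS = ½ · (1310 - 1111.25) · 795 = 79003.125.
Change in producer surplus = 79003.125 - 166753.125 = -87750.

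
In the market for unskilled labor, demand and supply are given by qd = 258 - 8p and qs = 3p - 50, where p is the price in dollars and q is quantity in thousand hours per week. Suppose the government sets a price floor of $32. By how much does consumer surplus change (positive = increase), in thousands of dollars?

In a free market, 258 - 8p = 3p - 50 gives the equilibrium p* = 28, q* = 34.
Because the floor (32) lies above the market-clearing price, it is binding.
At p = 32: qd = 258 - 8·32 = 2 and qs = 3·32 - 50 = 46.
Consumer surplus without the control is ½ · (32.25 - 28) · 34 = 72.25.
With the floor, consumers buy 2 units at 32, so CS = ½ · (32.25 - 32) · 2 = 0.25.
Change in consumer surplus = 0.25 - 72.25 = -72.

-72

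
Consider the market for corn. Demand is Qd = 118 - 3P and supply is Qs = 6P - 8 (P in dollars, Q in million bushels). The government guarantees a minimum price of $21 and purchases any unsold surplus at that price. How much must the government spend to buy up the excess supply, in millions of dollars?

1323

Equilibrium: 118 - 3P = 6P - 8, so 126 = 9P and P* = 14, Q* = 76.
The floor of 21 is above the equilibrium price 14, so it binds.
At P = 21: Qd = 118 - 3·21 = 55 and Qs = 6·21 - 8 = 118.
Surplus = Qs - Qd = 63.
Government expenditure = surplus × support price = 63 × 21 = 1323.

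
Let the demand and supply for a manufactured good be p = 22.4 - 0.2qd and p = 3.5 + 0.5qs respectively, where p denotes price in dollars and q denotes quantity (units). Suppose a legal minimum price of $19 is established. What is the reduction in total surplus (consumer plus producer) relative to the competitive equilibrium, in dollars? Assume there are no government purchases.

35

Rearranging demand gives qd = 112 - 5p; rearranging supply gives qs = 2p - 7. Setting quantity demanded equal to quantity supplied, 112 - 5p = 2p - 7, gives p* = 17 and q* = 27.
The floor of 19 is above the equilibrium price 17, so it binds.
At p = 19: qd = 112 - 5·19 = 17 and qs = 2·19 - 7 = 31.
Quantity traded falls to 17. At q = 17 the demand price is (112 - 17)/5 = 19 and the supply price is (7 + 17)/2 = 12.
Deadweight loss = ½ · (19 - 12) · (27 - 17) = ½ · 7 · 10 = 35.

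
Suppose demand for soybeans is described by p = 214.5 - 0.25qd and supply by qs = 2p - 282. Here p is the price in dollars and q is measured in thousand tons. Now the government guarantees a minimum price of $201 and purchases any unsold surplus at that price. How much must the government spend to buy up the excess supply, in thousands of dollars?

13266

Rearranging demand gives qd = 858 - 4p. In a free market, 858 - 4p = 2p - 282 gives the equilibrium p* = 190, q* = 98.
Because the floor (201) lies above the market-clearing price, it is binding.
At p = 201: qd = 858 - 4·201 = 54 and qs = 2·201 - 282 = 120.
Surplus = qs - qd = 66.
Government expenditure = surplus × support price = 66 × 201 = 13266.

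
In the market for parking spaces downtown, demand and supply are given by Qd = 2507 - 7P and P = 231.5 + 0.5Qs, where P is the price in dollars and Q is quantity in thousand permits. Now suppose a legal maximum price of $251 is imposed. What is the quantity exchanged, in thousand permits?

Rearranging supply gives Qs = 2P - 463. Equilibrium: 2507 - 7P = 2P - 463, so 2970 = 9P and P* = 330, Q* = 197.
The ceiling of 251 is below the equilibrium price 330, so it binds.
At P = 251: Qd = 2507 - 7·251 = 750 and Qs = 2·251 - 463 = 39.
The quantity actually transacted is the short side, supply: 39.

39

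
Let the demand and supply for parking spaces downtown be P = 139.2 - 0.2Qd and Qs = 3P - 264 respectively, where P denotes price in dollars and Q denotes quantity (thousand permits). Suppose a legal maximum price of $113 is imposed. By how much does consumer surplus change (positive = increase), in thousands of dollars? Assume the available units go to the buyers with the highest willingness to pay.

480.9

Rearranging demand gives Qd = 696 - 5P. Setting quantity demanded equal to quantity supplied, 696 - 5P = 3P - 264, gives P* = 120 and Q* = 96.
Since 113 < 120, the ceiling is binding.
At P = 113: Qd = 696 - 5·113 = 131 and Qs = 3·113 - 264 = 75.
Consumer surplus without the control is ½ · (139.2 - 120) · 96 = 921.6.
With the ceiling, 75 units are sold at 113 (assume they go to the highest-value buyers). The demand price at Q = 75 is 124.2, so CS = ½ · [(139.2 - 113) + (124.2 - 113)] · 75 = 1402.5.
Change in consumer surplus = 1402.5 - 921.6 = 480.9.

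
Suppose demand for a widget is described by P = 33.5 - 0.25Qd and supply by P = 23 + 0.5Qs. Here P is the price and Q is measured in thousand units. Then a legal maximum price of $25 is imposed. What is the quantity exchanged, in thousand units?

4

Rearranging demand gives Qd = 134 - 4P; rearranging supply gives Qs = 2P - 46. Setting quantity demanded equal to quantity supplied, 134 - 4P = 2P - 46, gives P* = 30 and Q* = 14.
The ceiling of 25 is below the equilibrium price 30, so it binds.
At P = 25: Qd = 134 - 4·25 = 34 and Qs = 2·25 - 46 = 4.
The quantity actually transacted is the short side, supply: 4.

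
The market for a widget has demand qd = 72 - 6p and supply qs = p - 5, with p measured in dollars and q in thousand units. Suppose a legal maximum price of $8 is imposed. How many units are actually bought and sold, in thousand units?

Equilibrium: 72 - 6p = p - 5, so 77 = 7p and p* = 11, q* = 6.
Since 8 < 11, the ceiling is binding.
At p = 8: qd = 72 - 6·8 = 24 and qs = 8 - 5 = 3.
The quantity actually transacted is the short side, supply: 3.

3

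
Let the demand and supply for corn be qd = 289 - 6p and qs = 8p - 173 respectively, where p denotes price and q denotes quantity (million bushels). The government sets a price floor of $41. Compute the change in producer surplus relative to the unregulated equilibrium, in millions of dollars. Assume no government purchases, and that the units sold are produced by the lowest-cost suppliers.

200

Setting quantity demanded equal to quantity supplied, 289 - 6p = 8p - 173, gives p* = 33 and q* = 91.
The floor of 41 is above the equilibrium price 33, so it binds.
At p = 41: qd = 289 - 6·41 = 43 and qs = 8·41 - 173 = 155.
Producer surplus without the control is ½ · (33 - 21.625) · 91 = 517.5625.
With the floor, 43 units are sold at 41. The supply price at q = 43 is 27, so PS = ½ · [(41 - 21.625) + (41 - 27)] · 43 = 717.5625.
Change in producer surplus = 717.5625 - 517.5625 = 200.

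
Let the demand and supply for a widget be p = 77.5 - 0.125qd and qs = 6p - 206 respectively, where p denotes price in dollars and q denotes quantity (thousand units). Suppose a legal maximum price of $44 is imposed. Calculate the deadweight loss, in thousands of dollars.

1181.25

Rearranging demand gives qd = 620 - 8p. Equilibrium: 620 - 8p = 6p - 206, so 826 = 14p and p* = 59, q* = 148.
The ceiling of 44 is below the equilibrium price 59, so it binds.
At p = 44: qd = 620 - 8·44 = 268 and qs = 6·44 - 206 = 58.
Quantity traded falls to 58. At q = 58 the demand price is (620 - 58)/8 = 70.25 and the supply price is (206 + 58)/6 = 44.
Deadweight loss = ½ · (70.25 - 44) · (148 - 58) = ½ · 26.25 · 90 = 1181.25.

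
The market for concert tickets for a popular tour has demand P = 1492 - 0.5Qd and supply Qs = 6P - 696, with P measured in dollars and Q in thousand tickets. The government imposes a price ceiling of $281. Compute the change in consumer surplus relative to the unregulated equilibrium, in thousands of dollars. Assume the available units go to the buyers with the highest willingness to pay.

Rearranging demand gives Qd = 2984 - 2P. Setting quantity demanded equal to quantity supplied, 2984 - 2P = 6P - 696, gives P* = 460 and Q* = 2064.
Since 281 < 460, the ceiling is binding.
At P = 281: Qd = 2984 - 2·281 = 2422 and Qs = 6·281 - 696 = 990.
Consumer surplus without the control is ½ · (1492 - 460) · 2064 = 1065024.
With the ceiling, 990 units are sold at 281 (assume they go to the highest-value buyers). The demand price at Q = 990 is 997, so CS = ½ · [(1492 - 281) + (997 - 281)] · 990 = 953865.
Change in consumer surplus = 953865 - 1065024 = -111159.

-111159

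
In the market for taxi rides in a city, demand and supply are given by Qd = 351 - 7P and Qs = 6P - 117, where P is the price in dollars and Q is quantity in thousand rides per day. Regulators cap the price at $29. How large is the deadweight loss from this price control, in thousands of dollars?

273

In a free market, 351 - 7P = 6P - 117 gives the equilibrium P* = 36, Q* = 99.
The ceiling of 29 is below the equilibrium price 36, so it binds.
At P = 29: Qd = 351 - 7·29 = 148 and Qs = 6·29 - 117 = 57.
Quantity traded falls to 57. At Q = 57 the demand price is (351 - 57)/7 = 42 and the supply price is (117 + 57)/6 = 29.
Deadweight loss = ½ · (42 - 29) · (99 - 57) = ½ · 13 · 42 = 273.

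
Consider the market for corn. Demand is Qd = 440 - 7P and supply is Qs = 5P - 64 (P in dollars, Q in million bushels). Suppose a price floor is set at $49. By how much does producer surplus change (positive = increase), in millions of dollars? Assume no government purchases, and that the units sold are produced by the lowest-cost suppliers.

438.9

In a free market, 440 - 7P = 5P - 64 gives the equilibrium P* = 42, Q* = 146.
Since 49 > 42, the floor is binding.
At P = 49: Qd = 440 - 7·49 = 97 and Qs = 5·49 - 64 = 181.
Producer surplus without the control is ½ · (42 - 12.8) · 146 = 2131.6.
With the floor, 97 units are sold at 49. The supply price at Q = 97 is 32.2, so PS = ½ · [(49 - 12.8) + (49 - 32.2)] · 97 = 2570.5.
Change in producer surplus = 2570.5 - 2131.6 = 438.9.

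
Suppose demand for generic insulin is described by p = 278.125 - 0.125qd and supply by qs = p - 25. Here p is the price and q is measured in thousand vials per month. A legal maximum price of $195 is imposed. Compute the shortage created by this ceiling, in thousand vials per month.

Rearranging demand gives qd = 2225 - 8p. Setting quantity demanded equal to quantity supplied, 2225 - 8p = p - 25, gives p* = 250 and q* = 225.
Because the ceiling (195) lies below the market-clearing price, it is binding.
At p = 195: qd = 2225 - 8·195 = 665 and qs = 195 - 25 = 170.
Shortage = qd - qs = 665 - 170 = 495.

495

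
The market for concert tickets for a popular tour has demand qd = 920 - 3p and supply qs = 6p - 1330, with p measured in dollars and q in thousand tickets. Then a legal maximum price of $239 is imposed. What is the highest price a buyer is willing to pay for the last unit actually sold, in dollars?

Without the control the market clears where 920 - 3p = 6p - 1330, i.e. p* = 250 and q* = 170.
Because the ceiling (239) lies below the market-clearing price, it is binding.
At p = 239: qd = 920 - 3·239 = 203 and qs = 6·239 - 1330 = 104.
Only 104 units reach the market. On the demand curve, the marginal buyer's willingness to pay at q = 104 is (920 - 104)/3 = 272.

272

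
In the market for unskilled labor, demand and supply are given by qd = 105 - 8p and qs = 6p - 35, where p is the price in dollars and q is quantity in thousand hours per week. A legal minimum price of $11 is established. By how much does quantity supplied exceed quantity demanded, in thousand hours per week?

14

Without the control the market clears where 105 - 8p = 6p - 35, i.e. p* = 10 and q* = 25.
The floor of 11 is above the equilibrium price 10, so it binds.
At p = 11: qd = 105 - 8·11 = 17 and qs = 6·11 - 35 = 31.
Surplus = qs - qd = 31 - 17 = 14.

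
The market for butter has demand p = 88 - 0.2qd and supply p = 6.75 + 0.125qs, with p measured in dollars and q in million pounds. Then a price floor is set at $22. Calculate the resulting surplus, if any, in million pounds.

Rearranging demand gives qd = 440 - 5p; rearranging supply gives qs = 8p - 54. In a free market, 440 - 5p = 8p - 54 gives the equilibrium p* = 38, q* = 250.
Since 22 is below p* = 38, the floor does not bind and the free-market outcome prevails.
Since the control does not bind, there is no surplus.

0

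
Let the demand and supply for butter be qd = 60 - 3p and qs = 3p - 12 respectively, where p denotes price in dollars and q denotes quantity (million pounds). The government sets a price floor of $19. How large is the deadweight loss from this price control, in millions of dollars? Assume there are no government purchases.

Without the control the market clears where 60 - 3p = 3p - 12, i.e. p* = 12 and q* = 24.
Because the floor (19) lies above the market-clearing price, it is binding.
At p = 19: qd = 60 - 3·19 = 3 and qs = 3·19 - 12 = 45.
Quantity traded falls to 3. At q = 3 the demand price is (60 - 3)/3 = 19 and the supply price is (12 + 3)/3 = 5.
Deadweight loss = ½ · (19 - 5) · (24 - 3) = ½ · 14 · 21 = 147.

147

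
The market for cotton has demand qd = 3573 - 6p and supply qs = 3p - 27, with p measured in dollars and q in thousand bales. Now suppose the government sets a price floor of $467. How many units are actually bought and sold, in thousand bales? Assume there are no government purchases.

In a free market, 3573 - 6p = 3p - 27 gives the equilibrium p* = 400, q* = 1173.
The floor of 467 is above the equilibrium price 400, so it binds.
At p = 467: qd = 3573 - 6·467 = 771 and qs = 3·467 - 27 = 1374.
The quantity actually transacted is the short side, demand: 771.

771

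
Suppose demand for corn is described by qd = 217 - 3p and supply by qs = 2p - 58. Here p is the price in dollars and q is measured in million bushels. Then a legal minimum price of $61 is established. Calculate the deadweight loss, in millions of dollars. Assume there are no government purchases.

135

In a free market, 217 - 3p = 2p - 58 gives the equilibrium p* = 55, q* = 52.
Since 61 > 55, the floor is binding.
At p = 61: qd = 217 - 3·61 = 34 and qs = 2·61 - 58 = 64.
Quantity traded falls to 34. At q = 34 the demand price is (217 - 34)/3 = 61 and the supply price is (58 + 34)/2 = 46.
Deadweight loss = ½ · (61 - 46) · (52 - 34) = ½ · 15 · 18 = 135.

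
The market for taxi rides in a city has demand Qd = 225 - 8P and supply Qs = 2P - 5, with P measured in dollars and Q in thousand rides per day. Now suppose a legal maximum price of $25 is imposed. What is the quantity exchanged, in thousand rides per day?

41

Setting quantity demanded equal to quantity supplied, 225 - 8P = 2P - 5, gives P* = 23 and Q* = 41.
The ceiling of 25 is above the equilibrium price 23, so it is not binding; the market clears at P* = 23, Q* = 41.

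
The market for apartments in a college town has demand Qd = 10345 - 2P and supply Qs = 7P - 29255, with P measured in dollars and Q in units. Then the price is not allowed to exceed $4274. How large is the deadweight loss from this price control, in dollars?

Setting quantity demanded equal to quantity supplied, 10345 - 2P = 7P - 29255, gives P* = 4400 and Q* = 1545.
The ceiling of 4274 is below the equilibrium price 4400, so it binds.
At P = 4274: Qd = 10345 - 2·4274 = 1797 and Qs = 7·4274 - 29255 = 663.
Quantity traded falls to 663. At Q = 663 the demand price is (10345 - 663)/2 = 4841 and the supply price is (29255 + 663)/7 = 4274.
Deadweight loss = ½ · (4841 - 4274) · (1545 - 663) = ½ · 567 · 882 = 250047.

250047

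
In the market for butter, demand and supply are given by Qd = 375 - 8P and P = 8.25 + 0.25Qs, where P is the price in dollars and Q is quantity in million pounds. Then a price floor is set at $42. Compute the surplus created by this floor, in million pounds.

Rearranging supply gives Qs = 4P - 33. Without the control the market clears where 375 - 8P = 4P - 33, i.e. P* = 34 and Q* = 103.
Because the floor (42) lies above the market-clearing price, it is binding.
At P = 42: Qd = 375 - 8·42 = 39 and Qs = 4·42 - 33 = 135.
Surplus = Qs - Qd = 135 - 39 = 96.

96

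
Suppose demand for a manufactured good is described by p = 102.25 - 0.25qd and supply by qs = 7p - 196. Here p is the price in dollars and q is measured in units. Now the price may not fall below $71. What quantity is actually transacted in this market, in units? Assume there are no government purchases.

Rearranging demand gives qd = 409 - 4p. In a free market, 409 - 4p = 7p - 196 gives the equilibrium p* = 55, q* = 189.
Since 71 > 55, the floor is binding.
At p = 71: qd = 409 - 4·71 = 125 and qs = 7·71 - 196 = 301.
The quantity actually transacted is the short side, demand: 125.

125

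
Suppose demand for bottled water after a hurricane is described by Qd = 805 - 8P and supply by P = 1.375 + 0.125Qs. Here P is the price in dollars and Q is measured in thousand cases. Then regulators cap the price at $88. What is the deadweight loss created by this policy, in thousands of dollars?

Rearranging supply gives Qs = 8P - 11. Equilibrium: 805 - 8P = 8P - 11, so 816 = 16P and P* = 51, Q* = 397.
The ceiling of 88 is above the equilibrium price 51, so it is not binding; the market clears at P* = 51, Q* = 397.
Since the control does not bind, no trades are prevented and deadweight loss is zero.

0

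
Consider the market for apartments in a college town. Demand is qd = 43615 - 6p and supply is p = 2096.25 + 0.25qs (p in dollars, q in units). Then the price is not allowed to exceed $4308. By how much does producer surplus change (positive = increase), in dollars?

-9482852

Rearranging supply gives qs = 4p - 8385. Setting quantity demanded equal to quantity supplied, 43615 - 6p = 4p - 8385, gives p* = 5200 and q* = 12415.
The ceiling of 4308 is below the equilibrium price 5200, so it binds.
At p = 4308: qd = 43615 - 6·4308 = 17767 and qs = 4·4308 - 8385 = 8847.
Producer surplus without the control is ½ · (5200 - 2096.25) · 12415 = 19266528.125.
With the ceiling, producers sell 8847 units at 4308, so PS = ½ · (4308 - 2096.25) · 8847 = 9783676.125.
Change in producer surplus = 9783676.125 - 19266528.125 = -9482852.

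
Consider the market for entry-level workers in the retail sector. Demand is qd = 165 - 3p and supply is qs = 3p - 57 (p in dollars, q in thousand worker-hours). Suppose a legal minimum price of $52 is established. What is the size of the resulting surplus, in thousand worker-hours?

90

Setting quantity demanded equal to quantity supplied, 165 - 3p = 3p - 57, gives p* = 37 and q* = 54.
Since 52 > 37, the floor is binding.
At p = 52: qd = 165 - 3·52 = 9 and qs = 3·52 - 57 = 99.
Surplus = qs - qd = 99 - 9 = 90.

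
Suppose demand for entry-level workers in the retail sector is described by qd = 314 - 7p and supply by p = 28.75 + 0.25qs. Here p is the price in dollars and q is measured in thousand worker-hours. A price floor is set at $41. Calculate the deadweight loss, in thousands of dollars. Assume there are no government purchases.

Rearranging supply gives qs = 4p - 115. Without the control the market clears where 314 - 7p = 4p - 115, i.e. p* = 39 and q* = 41.
Because the floor (41) lies above the market-clearing price, it is binding.
At p = 41: qd = 314 - 7·41 = 27 and qs = 4·41 - 115 = 49.
Quantity traded falls to 27. At q = 27 the demand price is (314 - 27)/7 = 41 and the supply price is (115 + 27)/4 = 35.5.
Deadweight loss = ½ · (41 - 35.5) · (41 - 27) = ½ · 5.5 · 14 = 38.5.

38.5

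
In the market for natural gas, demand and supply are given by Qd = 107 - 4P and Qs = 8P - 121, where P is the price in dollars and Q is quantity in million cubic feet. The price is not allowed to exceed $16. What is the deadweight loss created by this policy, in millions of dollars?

Without the control the market clears where 107 - 4P = 8P - 121, i.e. P* = 19 and Q* = 31.
Since 16 < 19, the ceiling is binding.
At P = 16: Qd = 107 - 4·16 = 43 and Qs = 8·16 - 121 = 7.
Quantity traded falls to 7. At Q = 7 the demand price is (107 - 7)/4 = 25 and the supply price is (121 + 7)/8 = 16.
Deadweight loss = ½ · (25 - 16) · (31 - 7) = ½ · 9 · 24 = 108.

108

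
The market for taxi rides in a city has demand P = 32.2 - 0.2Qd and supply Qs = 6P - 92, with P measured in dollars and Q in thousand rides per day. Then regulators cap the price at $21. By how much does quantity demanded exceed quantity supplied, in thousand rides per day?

22

Rearranging demand gives Qd = 161 - 5P. In a free market, 161 - 5P = 6P - 92 gives the equilibrium P* = 23, Q* = 46.
The ceiling of 21 is below the equilibrium price 23, so it binds.
At P = 21: Qd = 161 - 5·21 = 56 and Qs = 6·21 - 92 = 34.
Shortage = Qd - Qs = 56 - 34 = 22.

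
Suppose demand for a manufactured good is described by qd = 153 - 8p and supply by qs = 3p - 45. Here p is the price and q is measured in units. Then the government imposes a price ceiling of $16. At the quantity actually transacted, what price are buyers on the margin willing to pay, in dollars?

18.75

Equilibrium: 153 - 8p = 3p - 45, so 198 = 11p and p* = 18, q* = 9.
The ceiling of 16 is below the equilibrium price 18, so it binds.
At p = 16: qd = 153 - 8·16 = 25 and qs = 3·16 - 45 = 3.
Only 3 units reach the market. On the demand curve, the marginal buyer's willingness to pay at q = 3 is (153 - 3)/8 = 18.75.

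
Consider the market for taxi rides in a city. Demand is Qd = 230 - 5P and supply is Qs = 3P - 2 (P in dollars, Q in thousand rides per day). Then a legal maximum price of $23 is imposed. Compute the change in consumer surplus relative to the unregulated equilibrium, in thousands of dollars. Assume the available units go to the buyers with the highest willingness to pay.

369.6

Setting quantity demanded equal to quantity supplied, 230 - 5P = 3P - 2, gives P* = 29 and Q* = 85.
Because the ceiling (23) lies below the market-clearing price, it is binding.
At P = 23: Qd = 230 - 5·23 = 115 and Qs = 3·23 - 2 = 67.
Consumer surplus without the control is ½ · (46 - 29) · 85 = 722.5.
With the ceiling, 67 units are sold at 23 (assume they go to the highest-value buyers). The demand price at Q = 67 is 32.6, so CS = ½ · [(46 - 23) + (32.6 - 23)] · 67 = 1092.1.
Change in consumer surplus = 1092.1 - 722.5 = 369.6.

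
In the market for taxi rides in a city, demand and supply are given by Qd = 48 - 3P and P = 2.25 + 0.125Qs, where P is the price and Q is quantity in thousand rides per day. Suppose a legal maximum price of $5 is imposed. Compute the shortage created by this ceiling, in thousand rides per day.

11

Rearranging supply gives Qs = 8P - 18. Without the control the market clears where 48 - 3P = 8P - 18, i.e. P* = 6 and Q* = 30.
The ceiling of 5 is below the equilibrium price 6, so it binds.
At P = 5: Qd = 48 - 3·5 = 33 and Qs = 8·5 - 18 = 22.
Shortage = Qd - Qs = 33 - 22 = 11.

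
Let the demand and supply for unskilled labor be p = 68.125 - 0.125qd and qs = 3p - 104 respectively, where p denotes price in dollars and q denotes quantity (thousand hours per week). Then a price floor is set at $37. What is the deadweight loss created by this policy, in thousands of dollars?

0

Rearranging demand gives qd = 545 - 8p. Without the control the market clears where 545 - 8p = 3p - 104, i.e. p* = 59 and q* = 73.
The floor of 37 is below the equilibrium price 59, so it is not binding; the market clears at p* = 59, q* = 73.
Since the control does not bind, no trades are prevented and deadweight loss is zero.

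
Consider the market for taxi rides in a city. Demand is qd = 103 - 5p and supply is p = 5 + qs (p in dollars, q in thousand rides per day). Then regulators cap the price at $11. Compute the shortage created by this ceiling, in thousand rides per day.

Rearranging supply gives qs = p - 5. Equilibrium: 103 - 5p = p - 5, so 108 = 6p and p* = 18, q* = 13.
Since 11 < 18, the ceiling is binding.
At p = 11: qd = 103 - 5·11 = 48 and qs = 11 - 5 = 6.
Shortage = qd - qs = 48 - 6 = 42.

42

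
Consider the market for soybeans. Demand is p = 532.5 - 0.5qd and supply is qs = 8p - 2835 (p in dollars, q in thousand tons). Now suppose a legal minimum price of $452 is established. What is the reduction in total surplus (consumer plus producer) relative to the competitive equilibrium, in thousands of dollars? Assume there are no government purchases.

4805

Rearranging demand gives qd = 1065 - 2p. Without the control the market clears where 1065 - 2p = 8p - 2835, i.e. p* = 390 and q* = 285.
Because the floor (452) lies above the market-clearing price, it is binding.
At p = 452: qd = 1065 - 2·452 = 161 and qs = 8·452 - 2835 = 781.
Quantity traded falls to 161. At q = 161 the demand price is (1065 - 161)/2 = 452 and the supply price is (2835 + 161)/8 = 374.5.
Deadweight loss = ½ · (452 - 374.5) · (285 - 161) = ½ · 77.5 · 124 = 4805.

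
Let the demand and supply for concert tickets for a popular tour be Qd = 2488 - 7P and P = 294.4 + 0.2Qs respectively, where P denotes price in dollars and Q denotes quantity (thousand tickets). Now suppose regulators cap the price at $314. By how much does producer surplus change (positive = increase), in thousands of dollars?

Rearranging supply gives Qs = 5P - 1472. Without the control the market clears where 2488 - 7P = 5P - 1472, i.e. P* = 330 and Q* = 178.
Since 314 < 330, the ceiling is binding.
At P = 314: Qd = 2488 - 7·314 = 290 and Qs = 5·314 - 1472 = 98.
Producer surplus without the control is ½ · (330 - 294.4) · 178 = 3168.4.
With the ceiling, producers sell 98 units at 314, so PS = ½ · (314 - 294.4) · 98 = 960.4.
Change in producer surplus = 960.4 - 3168.4 = -2208.

-2208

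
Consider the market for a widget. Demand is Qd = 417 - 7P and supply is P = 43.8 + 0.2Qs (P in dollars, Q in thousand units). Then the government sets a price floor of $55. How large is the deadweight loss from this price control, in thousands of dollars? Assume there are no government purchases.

33.6

Rearranging supply gives Qs = 5P - 219. In a free market, 417 - 7P = 5P - 219 gives the equilibrium P* = 53, Q* = 46.
The floor of 55 is above the equilibrium price 53, so it binds.
At P = 55: Qd = 417 - 7·55 = 32 and Qs = 5·55 - 219 = 56.
Quantity traded falls to 32. At Q = 32 the demand price is (417 - 32)/7 = 55 and the supply price is (219 + 32)/5 = 50.2.
Deadweight loss = ½ · (55 - 50.2) · (46 - 32) = ½ · 4.8 · 14 = 33.6.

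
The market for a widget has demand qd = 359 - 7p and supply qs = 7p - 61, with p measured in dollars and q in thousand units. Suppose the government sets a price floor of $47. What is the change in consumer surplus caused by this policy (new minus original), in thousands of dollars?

-1521.5

Equilibrium: 359 - 7p = 7p - 61, so 420 = 14p and p* = 30, q* = 149.
Since 47 > 30, the floor is binding.
At p = 47: qd = 359 - 7·47 = 30 and qs = 7·47 - 61 = 268.
Consumer surplus without the control is ½ · (359/7 - 30) · 149 = 22201/14.
With the floor, consumers buy 30 units at 47, so CS = ½ · (359/7 - 47) · 30 = 450/7.
Change in consumer surplus = 450/7 - 22201/14 = -1521.5.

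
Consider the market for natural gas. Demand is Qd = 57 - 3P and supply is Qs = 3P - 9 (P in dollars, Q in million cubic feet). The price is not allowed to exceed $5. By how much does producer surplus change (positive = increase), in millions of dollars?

In a free market, 57 - 3P = 3P - 9 gives the equilibrium P* = 11, Q* = 24.
The ceiling of 5 is below the equilibrium price 11, so it binds.
At P = 5: Qd = 57 - 3·5 = 42 and Qs = 3·5 - 9 = 6.
Producer surplus without the control is ½ · (11 - 3) · 24 = 96.
With the ceiling, producers sell 6 units at 5, so PS = ½ · (5 - 3) · 6 = 6.
Change in producer surplus = 6 - 96 = -90.

-90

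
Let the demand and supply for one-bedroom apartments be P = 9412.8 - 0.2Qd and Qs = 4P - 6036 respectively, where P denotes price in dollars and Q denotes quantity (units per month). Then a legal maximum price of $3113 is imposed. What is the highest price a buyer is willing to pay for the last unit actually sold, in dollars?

Rearranging demand gives Qd = 47064 - 5P. Without the control the market clears where 47064 - 5P = 4P - 6036, i.e. P* = 5900 and Q* = 17564.
Because the ceiling (3113) lies below the market-clearing price, it is binding.
At P = 3113: Qd = 47064 - 5·3113 = 31499 and Qs = 4·3113 - 6036 = 6416.
Only 6416 units reach the market. On the demand curve, the marginal buyer's willingness to pay at Q = 6416 is (47064 - 6416)/5 = 8129.6.

8129.6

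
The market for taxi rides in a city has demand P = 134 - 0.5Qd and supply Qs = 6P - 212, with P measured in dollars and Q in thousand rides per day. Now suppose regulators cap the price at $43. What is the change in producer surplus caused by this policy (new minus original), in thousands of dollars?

-1649

Rearranging demand gives Qd = 268 - 2P. In a free market, 268 - 2P = 6P - 212 gives the equilibrium P* = 60, Q* = 148.
Since 43 < 60, the ceiling is binding.
At P = 43: Qd = 268 - 2·43 = 182 and Qs = 6·43 - 212 = 46.
Producer surplus without the control is ½ · (60 - 106/3) · 148 = 5476/3.
With the ceiling, producers sell 46 units at 43, so PS = ½ · (43 - 106/3) · 46 = 529/3.
Change in producer surplus = 529/3 - 5476/3 = -1649.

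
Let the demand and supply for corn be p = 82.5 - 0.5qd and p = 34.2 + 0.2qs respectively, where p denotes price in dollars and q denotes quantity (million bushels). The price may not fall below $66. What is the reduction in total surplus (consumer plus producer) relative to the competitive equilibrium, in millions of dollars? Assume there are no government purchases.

453.6

Rearranging demand gives qd = 165 - 2p; rearranging supply gives qs = 5p - 171. Equilibrium: 165 - 2p = 5p - 171, so 336 = 7p and p* = 48, q* = 69.
Since 66 > 48, the floor is binding.
At p = 66: qd = 165 - 2·66 = 33 and qs = 5·66 - 171 = 159.
Quantity traded falls to 33. At q = 33 the demand price is (165 - 33)/2 = 66 and the supply price is (171 + 33)/5 = 40.8.
Deadweight loss = ½ · (66 - 40.8) · (69 - 33) = ½ · 25.2 · 36 = 453.6.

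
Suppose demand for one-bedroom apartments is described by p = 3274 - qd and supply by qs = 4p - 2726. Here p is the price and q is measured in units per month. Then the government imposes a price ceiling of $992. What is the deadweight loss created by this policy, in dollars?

Rearranging demand gives qd = 3274 - p. Without the control the market clears where 3274 - p = 4p - 2726, i.e. p* = 1200 and q* = 2074.
The ceiling of 992 is below the equilibrium price 1200, so it binds.
At p = 992: qd = 3274 - 992 = 2282 and qs = 4·992 - 2726 = 1242.
Quantity traded falls to 1242. At q = 1242 the demand price is 3274 - 1242 = 2032 and the supply price is (2726 + 1242)/4 = 992.
Deadweight loss = ½ · (2032 - 992) · (2074 - 1242) = ½ · 1040 · 832 = 432640.

432640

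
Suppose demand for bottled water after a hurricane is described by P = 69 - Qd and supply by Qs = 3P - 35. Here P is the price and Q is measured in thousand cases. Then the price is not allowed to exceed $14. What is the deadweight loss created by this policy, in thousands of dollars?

Rearranging demand gives Qd = 69 - P. Equilibrium: 69 - P = 3P - 35, so 104 = 4P and P* = 26, Q* = 43.
The ceiling of 14 is below the equilibrium price 26, so it binds.
At P = 14: Qd = 69 - 14 = 55 and Qs = 3·14 - 35 = 7.
Quantity traded falls to 7. At Q = 7 the demand price is 69 - 7 = 62 and the supply price is (35 + 7)/3 = 14.
Deadweight loss = ½ · (62 - 14) · (43 - 7) = ½ · 48 · 36 = 864.

864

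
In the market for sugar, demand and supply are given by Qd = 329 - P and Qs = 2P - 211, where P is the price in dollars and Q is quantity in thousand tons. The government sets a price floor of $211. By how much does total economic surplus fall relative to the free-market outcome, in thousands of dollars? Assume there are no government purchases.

Setting quantity demanded equal to quantity supplied, 329 - P = 2P - 211, gives P* = 180 and Q* = 149.
The floor of 211 is above the equilibrium price 180, so it binds.
At P = 211: Qd = 329 - 211 = 118 and Qs = 2·211 - 211 = 211.
Quantity traded falls to 118. At Q = 118 the demand price is 329 - 118 = 211 and the supply price is (211 + 118)/2 = 164.5.
Deadweight loss = ½ · (211 - 164.5) · (149 - 118) = ½ · 46.5 · 31 = 720.75.

720.75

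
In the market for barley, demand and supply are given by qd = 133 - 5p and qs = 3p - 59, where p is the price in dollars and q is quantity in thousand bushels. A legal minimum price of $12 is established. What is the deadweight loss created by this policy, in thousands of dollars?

Setting quantity demanded equal to quantity supplied, 133 - 5p = 3p - 59, gives p* = 24 and q* = 13.
The floor of 12 is below the equilibrium price 24, so it is not binding; the market clears at p* = 24, q* = 13.
Since the control does not bind, no trades are prevented and deadweight loss is zero.

0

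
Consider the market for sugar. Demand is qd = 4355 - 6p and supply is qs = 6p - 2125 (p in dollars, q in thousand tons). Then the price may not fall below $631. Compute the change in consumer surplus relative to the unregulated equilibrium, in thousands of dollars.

-76622

Without the control the market clears where 4355 - 6p = 6p - 2125, i.e. p* = 540 and q* = 1115.
Since 631 > 540, the floor is binding.
At p = 631: qd = 4355 - 6·631 = 569 and qs = 6·631 - 2125 = 1661.
Consumer surplus without the control is ½ · (4355/6 - 540) · 1115 = 1243225/12.
With the floor, consumers buy 569 units at 631, so CS = ½ · (4355/6 - 631) · 569 = 323761/12.
Change in consumer surplus = 323761/12 - 1243225/12 = -76622.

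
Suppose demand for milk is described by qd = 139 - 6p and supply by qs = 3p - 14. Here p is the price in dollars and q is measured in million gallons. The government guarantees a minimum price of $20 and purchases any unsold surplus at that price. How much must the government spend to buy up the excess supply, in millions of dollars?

540

In a free market, 139 - 6p = 3p - 14 gives the equilibrium p* = 17, q* = 37.
Since 20 > 17, the floor is binding.
At p = 20: qd = 139 - 6·20 = 19 and qs = 3·20 - 14 = 46.
Surplus = qs - qd = 27.
Government expenditure = surplus × support price = 27 × 20 = 540.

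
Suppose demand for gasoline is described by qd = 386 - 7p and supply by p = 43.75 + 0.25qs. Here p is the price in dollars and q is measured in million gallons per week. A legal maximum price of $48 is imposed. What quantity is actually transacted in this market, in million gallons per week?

17

Rearranging supply gives qs = 4p - 175. Setting quantity demanded equal to quantity supplied, 386 - 7p = 4p - 175, gives p* = 51 and q* = 29.
Since 48 < 51, the ceiling is binding.
At p = 48: qd = 386 - 7·48 = 50 and qs = 4·48 - 175 = 17.
The quantity actually transacted is the short side, supply: 17.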